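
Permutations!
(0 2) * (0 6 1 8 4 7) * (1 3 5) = (0 2 6 3 5 1 8 4 7) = [2, 8, 6, 5, 7, 1, 3, 0, 4]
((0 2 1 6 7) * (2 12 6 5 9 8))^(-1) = (0 7 6 12)(1 2 8 9 5)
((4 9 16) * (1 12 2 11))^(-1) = (1 11 2 12)(4 16 9)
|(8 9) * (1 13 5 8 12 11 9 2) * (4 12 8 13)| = 14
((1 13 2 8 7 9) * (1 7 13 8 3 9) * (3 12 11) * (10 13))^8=((1 8 10 13 2 12 11 3 9 7))^8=(1 9 11 2 10)(3 12 13 8 7)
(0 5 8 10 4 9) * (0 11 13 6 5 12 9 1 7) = (0 12 9 11 13 6 5 8 10 4 1 7) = [12, 7, 2, 3, 1, 8, 5, 0, 10, 11, 4, 13, 9, 6]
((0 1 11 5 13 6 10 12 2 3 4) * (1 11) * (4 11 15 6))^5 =(0 2 4 12 13 10 5 6 11 15 3)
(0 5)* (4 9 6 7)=[5, 1, 2, 3, 9, 0, 7, 4, 8, 6]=(0 5)(4 9 6 7)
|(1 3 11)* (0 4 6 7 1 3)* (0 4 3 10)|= |(0 3 11 10)(1 4 6 7)|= 4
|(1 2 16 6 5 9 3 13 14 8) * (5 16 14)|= 4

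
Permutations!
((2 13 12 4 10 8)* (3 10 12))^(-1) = ((2 13 3 10 8)(4 12))^(-1) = (2 8 10 3 13)(4 12)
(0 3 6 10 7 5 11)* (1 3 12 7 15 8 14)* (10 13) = (0 12 7 5 11)(1 3 6 13 10 15 8 14) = [12, 3, 2, 6, 4, 11, 13, 5, 14, 9, 15, 0, 7, 10, 1, 8]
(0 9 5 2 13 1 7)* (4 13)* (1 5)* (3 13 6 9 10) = (0 10 3 13 5 2 4 6 9 1 7) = [10, 7, 4, 13, 6, 2, 9, 0, 8, 1, 3, 11, 12, 5]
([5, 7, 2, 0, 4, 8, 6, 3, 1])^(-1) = [3, 8, 2, 7, 4, 0, 6, 1, 5]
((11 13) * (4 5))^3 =(4 5)(11 13)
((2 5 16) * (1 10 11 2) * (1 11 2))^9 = ((1 10 2 5 16 11))^9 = (1 5)(2 11)(10 16)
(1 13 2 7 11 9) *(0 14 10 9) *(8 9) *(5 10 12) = (0 14 12 5 10 8 9 1 13 2 7 11) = [14, 13, 7, 3, 4, 10, 6, 11, 9, 1, 8, 0, 5, 2, 12]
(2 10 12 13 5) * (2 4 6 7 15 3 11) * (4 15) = [0, 1, 10, 11, 6, 15, 7, 4, 8, 9, 12, 2, 13, 5, 14, 3] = (2 10 12 13 5 15 3 11)(4 6 7)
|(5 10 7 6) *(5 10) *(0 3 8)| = |(0 3 8)(6 10 7)| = 3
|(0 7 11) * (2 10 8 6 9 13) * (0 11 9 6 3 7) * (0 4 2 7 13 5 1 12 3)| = 35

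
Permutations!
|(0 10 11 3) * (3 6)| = 5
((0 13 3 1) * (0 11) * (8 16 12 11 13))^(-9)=((0 8 16 12 11)(1 13 3))^(-9)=(0 8 16 12 11)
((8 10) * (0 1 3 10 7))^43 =(0 1 3 10 8 7)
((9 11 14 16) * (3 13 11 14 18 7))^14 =((3 13 11 18 7)(9 14 16))^14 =(3 7 18 11 13)(9 16 14)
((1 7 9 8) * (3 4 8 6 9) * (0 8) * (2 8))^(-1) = (0 4 3 7 1 8 2)(6 9) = ((0 2 8 1 7 3 4)(6 9))^(-1)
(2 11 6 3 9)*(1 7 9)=[0, 7, 11, 1, 4, 5, 3, 9, 8, 2, 10, 6]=(1 7 9 2 11 6 3)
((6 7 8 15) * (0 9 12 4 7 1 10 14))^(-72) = (0 8 14 7 10 4 1 12 6 9 15)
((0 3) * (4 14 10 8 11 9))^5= (0 3)(4 9 11 8 10 14)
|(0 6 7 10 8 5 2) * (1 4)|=14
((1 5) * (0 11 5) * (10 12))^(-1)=(0 1 5 11)(10 12)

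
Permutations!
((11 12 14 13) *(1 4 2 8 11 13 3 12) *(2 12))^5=((1 4 12 14 3 2 8 11))^5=(1 2 12 11 3 4 8 14)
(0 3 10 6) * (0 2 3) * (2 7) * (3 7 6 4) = (2 7)(3 10 4) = [0, 1, 7, 10, 3, 5, 6, 2, 8, 9, 4]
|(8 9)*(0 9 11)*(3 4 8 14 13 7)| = 9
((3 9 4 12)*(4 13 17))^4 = ((3 9 13 17 4 12))^4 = (3 4 13)(9 12 17)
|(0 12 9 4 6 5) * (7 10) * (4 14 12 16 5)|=|(0 16 5)(4 6)(7 10)(9 14 12)|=6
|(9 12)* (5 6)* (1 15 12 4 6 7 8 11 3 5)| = 30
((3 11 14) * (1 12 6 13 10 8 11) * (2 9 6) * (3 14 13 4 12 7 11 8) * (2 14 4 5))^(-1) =((1 7 11 13 10 3)(2 9 6 5)(4 12 14))^(-1) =(1 3 10 13 11 7)(2 5 6 9)(4 14 12)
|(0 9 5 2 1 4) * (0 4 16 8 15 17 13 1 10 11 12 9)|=6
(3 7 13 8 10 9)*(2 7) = (2 7 13 8 10 9 3) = [0, 1, 7, 2, 4, 5, 6, 13, 10, 3, 9, 11, 12, 8]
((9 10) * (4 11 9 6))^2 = (4 9 6 11 10)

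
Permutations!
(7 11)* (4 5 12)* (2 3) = (2 3)(4 5 12)(7 11) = [0, 1, 3, 2, 5, 12, 6, 11, 8, 9, 10, 7, 4]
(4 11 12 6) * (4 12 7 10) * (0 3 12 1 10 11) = (0 3 12 6 1 10 4)(7 11) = [3, 10, 2, 12, 0, 5, 1, 11, 8, 9, 4, 7, 6]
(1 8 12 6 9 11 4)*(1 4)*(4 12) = (1 8 4 12 6 9 11) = [0, 8, 2, 3, 12, 5, 9, 7, 4, 11, 10, 1, 6]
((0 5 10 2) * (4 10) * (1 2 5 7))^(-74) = ((0 7 1 2)(4 10 5))^(-74) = (0 1)(2 7)(4 10 5)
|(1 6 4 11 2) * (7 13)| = |(1 6 4 11 2)(7 13)| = 10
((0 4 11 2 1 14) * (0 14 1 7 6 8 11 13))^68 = (14)(0 13 4)(2 8 7 11 6) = ((14)(0 4 13)(2 7 6 8 11))^68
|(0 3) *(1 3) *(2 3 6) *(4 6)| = |(0 1 4 6 2 3)| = 6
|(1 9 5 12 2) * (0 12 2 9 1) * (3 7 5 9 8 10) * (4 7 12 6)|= 12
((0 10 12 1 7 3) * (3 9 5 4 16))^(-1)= (0 3 16 4 5 9 7 1 12 10)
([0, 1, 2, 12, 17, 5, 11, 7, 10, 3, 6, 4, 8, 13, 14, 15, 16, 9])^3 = (3 10 4)(6 17 12)(8 11 9)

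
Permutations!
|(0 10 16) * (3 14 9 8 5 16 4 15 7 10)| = |(0 3 14 9 8 5 16)(4 15 7 10)| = 28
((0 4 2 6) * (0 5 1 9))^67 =(0 5 4 1 2 9 6)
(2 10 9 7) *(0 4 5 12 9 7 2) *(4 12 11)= (0 12 9 2 10 7)(4 5 11)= [12, 1, 10, 3, 5, 11, 6, 0, 8, 2, 7, 4, 9]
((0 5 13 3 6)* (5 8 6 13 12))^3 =((0 8 6)(3 13)(5 12))^3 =(3 13)(5 12)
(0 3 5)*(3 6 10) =(0 6 10 3 5) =[6, 1, 2, 5, 4, 0, 10, 7, 8, 9, 3]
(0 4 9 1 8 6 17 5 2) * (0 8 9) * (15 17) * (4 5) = (0 5 2 8 6 15 17 4)(1 9) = [5, 9, 8, 3, 0, 2, 15, 7, 6, 1, 10, 11, 12, 13, 14, 17, 16, 4]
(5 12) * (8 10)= [0, 1, 2, 3, 4, 12, 6, 7, 10, 9, 8, 11, 5]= (5 12)(8 10)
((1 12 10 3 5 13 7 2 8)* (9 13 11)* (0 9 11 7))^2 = (0 13 9)(1 10 5 2)(3 7 8 12)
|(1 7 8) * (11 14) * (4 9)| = 6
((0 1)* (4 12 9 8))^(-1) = (0 1)(4 8 9 12)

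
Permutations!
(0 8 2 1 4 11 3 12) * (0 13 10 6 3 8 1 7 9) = (0 1 4 11 8 2 7 9)(3 12 13 10 6) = [1, 4, 7, 12, 11, 5, 3, 9, 2, 0, 6, 8, 13, 10]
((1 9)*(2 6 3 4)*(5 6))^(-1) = (1 9)(2 4 3 6 5)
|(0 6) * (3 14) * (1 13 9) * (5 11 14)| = |(0 6)(1 13 9)(3 5 11 14)| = 12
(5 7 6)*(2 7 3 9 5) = [0, 1, 7, 9, 4, 3, 2, 6, 8, 5] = (2 7 6)(3 9 5)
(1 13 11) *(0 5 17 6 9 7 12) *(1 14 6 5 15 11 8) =(0 15 11 14 6 9 7 12)(1 13 8)(5 17) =[15, 13, 2, 3, 4, 17, 9, 12, 1, 7, 10, 14, 0, 8, 6, 11, 16, 5]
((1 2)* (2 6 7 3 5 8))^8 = (1 6 7 3 5 8 2)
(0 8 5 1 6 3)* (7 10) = (0 8 5 1 6 3)(7 10) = [8, 6, 2, 0, 4, 1, 3, 10, 5, 9, 7]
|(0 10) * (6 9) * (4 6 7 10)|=6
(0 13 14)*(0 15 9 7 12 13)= (7 12 13 14 15 9)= [0, 1, 2, 3, 4, 5, 6, 12, 8, 7, 10, 11, 13, 14, 15, 9]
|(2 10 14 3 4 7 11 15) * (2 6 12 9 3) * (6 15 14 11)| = 12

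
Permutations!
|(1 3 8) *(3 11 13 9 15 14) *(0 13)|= |(0 13 9 15 14 3 8 1 11)|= 9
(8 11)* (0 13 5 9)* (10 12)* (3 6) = (0 13 5 9)(3 6)(8 11)(10 12) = [13, 1, 2, 6, 4, 9, 3, 7, 11, 0, 12, 8, 10, 5]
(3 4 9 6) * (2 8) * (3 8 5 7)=(2 5 7 3 4 9 6 8)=[0, 1, 5, 4, 9, 7, 8, 3, 2, 6]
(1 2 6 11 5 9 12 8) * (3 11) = (1 2 6 3 11 5 9 12 8) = [0, 2, 6, 11, 4, 9, 3, 7, 1, 12, 10, 5, 8]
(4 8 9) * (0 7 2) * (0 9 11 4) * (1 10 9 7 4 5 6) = (0 4 8 11 5 6 1 10 9)(2 7) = [4, 10, 7, 3, 8, 6, 1, 2, 11, 0, 9, 5]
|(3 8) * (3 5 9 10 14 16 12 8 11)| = |(3 11)(5 9 10 14 16 12 8)| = 14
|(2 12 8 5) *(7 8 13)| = 6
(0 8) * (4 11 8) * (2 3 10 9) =(0 4 11 8)(2 3 10 9) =[4, 1, 3, 10, 11, 5, 6, 7, 0, 2, 9, 8]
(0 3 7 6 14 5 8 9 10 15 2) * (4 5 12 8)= (0 3 7 6 14 12 8 9 10 15 2)(4 5)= [3, 1, 0, 7, 5, 4, 14, 6, 9, 10, 15, 11, 8, 13, 12, 2]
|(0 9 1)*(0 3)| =4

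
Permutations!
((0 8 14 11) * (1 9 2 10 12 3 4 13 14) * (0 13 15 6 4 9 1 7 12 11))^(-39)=(15)(0 9 14 3 13 12 11 7 10 8 2)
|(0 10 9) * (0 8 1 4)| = |(0 10 9 8 1 4)| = 6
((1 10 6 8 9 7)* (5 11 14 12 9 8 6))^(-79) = ((1 10 5 11 14 12 9 7))^(-79) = (1 10 5 11 14 12 9 7)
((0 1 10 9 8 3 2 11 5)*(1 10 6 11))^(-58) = ((0 10 9 8 3 2 1 6 11 5))^(-58) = (0 9 3 1 11)(2 6 5 10 8)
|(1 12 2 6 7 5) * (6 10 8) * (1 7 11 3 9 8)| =|(1 12 2 10)(3 9 8 6 11)(5 7)| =20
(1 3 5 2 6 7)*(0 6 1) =(0 6 7)(1 3 5 2) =[6, 3, 1, 5, 4, 2, 7, 0]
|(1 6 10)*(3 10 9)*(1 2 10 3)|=|(1 6 9)(2 10)|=6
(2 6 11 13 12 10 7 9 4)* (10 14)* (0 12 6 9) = (0 12 14 10 7)(2 9 4)(6 11 13) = [12, 1, 9, 3, 2, 5, 11, 0, 8, 4, 7, 13, 14, 6, 10]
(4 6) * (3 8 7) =(3 8 7)(4 6) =[0, 1, 2, 8, 6, 5, 4, 3, 7]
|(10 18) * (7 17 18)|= |(7 17 18 10)|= 4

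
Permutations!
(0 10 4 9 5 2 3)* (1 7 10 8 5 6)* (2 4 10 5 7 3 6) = [8, 3, 6, 0, 9, 4, 1, 5, 7, 2, 10] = (10)(0 8 7 5 4 9 2 6 1 3)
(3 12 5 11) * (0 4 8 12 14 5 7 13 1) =(0 4 8 12 7 13 1)(3 14 5 11) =[4, 0, 2, 14, 8, 11, 6, 13, 12, 9, 10, 3, 7, 1, 5]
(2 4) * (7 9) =(2 4)(7 9) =[0, 1, 4, 3, 2, 5, 6, 9, 8, 7]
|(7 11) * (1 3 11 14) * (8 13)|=|(1 3 11 7 14)(8 13)|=10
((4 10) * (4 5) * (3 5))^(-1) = (3 10 4 5)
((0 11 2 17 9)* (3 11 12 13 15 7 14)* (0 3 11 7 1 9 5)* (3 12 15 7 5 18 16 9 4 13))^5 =((0 15 1 4 13 7 14 11 2 17 18 16 9 12 3 5))^5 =(0 7 18 5 13 17 3 4 2 12 1 11 9 15 14 16)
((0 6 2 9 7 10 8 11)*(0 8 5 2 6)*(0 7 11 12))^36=((0 7 10 5 2 9 11 8 12))^36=(12)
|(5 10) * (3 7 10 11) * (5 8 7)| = |(3 5 11)(7 10 8)| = 3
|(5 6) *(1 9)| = |(1 9)(5 6)| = 2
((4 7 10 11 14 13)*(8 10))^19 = ((4 7 8 10 11 14 13))^19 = (4 14 10 7 13 11 8)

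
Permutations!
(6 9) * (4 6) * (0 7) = [7, 1, 2, 3, 6, 5, 9, 0, 8, 4] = (0 7)(4 6 9)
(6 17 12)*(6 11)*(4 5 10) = [0, 1, 2, 3, 5, 10, 17, 7, 8, 9, 4, 6, 11, 13, 14, 15, 16, 12] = (4 5 10)(6 17 12 11)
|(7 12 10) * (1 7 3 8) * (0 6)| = 6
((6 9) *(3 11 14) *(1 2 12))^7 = (1 2 12)(3 11 14)(6 9)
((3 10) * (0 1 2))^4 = ((0 1 2)(3 10))^4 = (10)(0 1 2)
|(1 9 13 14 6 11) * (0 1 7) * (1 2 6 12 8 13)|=20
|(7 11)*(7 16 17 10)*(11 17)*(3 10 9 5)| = |(3 10 7 17 9 5)(11 16)| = 6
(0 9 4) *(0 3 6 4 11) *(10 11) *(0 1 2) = [9, 2, 0, 6, 3, 5, 4, 7, 8, 10, 11, 1] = (0 9 10 11 1 2)(3 6 4)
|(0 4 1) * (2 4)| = |(0 2 4 1)| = 4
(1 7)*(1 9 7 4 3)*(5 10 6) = [0, 4, 2, 1, 3, 10, 5, 9, 8, 7, 6] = (1 4 3)(5 10 6)(7 9)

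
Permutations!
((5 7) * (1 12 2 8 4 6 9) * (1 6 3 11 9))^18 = (12)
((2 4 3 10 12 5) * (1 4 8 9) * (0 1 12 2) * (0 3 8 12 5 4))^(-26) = ((0 1)(2 12 4 8 9 5 3 10))^(-26) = (2 3 9 4)(5 8 12 10)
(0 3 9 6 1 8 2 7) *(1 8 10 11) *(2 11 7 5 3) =(0 2 5 3 9 6 8 11 1 10 7) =[2, 10, 5, 9, 4, 3, 8, 0, 11, 6, 7, 1]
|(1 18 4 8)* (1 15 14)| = 6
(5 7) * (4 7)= (4 7 5)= [0, 1, 2, 3, 7, 4, 6, 5]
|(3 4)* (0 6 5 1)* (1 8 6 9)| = |(0 9 1)(3 4)(5 8 6)| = 6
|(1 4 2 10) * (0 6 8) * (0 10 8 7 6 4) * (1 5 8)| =12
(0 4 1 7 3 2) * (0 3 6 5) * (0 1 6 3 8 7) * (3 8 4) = [3, 0, 4, 2, 6, 1, 5, 8, 7] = (0 3 2 4 6 5 1)(7 8)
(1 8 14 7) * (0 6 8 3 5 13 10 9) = (0 6 8 14 7 1 3 5 13 10 9) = [6, 3, 2, 5, 4, 13, 8, 1, 14, 0, 9, 11, 12, 10, 7]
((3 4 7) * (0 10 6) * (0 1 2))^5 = ((0 10 6 1 2)(3 4 7))^5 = (10)(3 7 4)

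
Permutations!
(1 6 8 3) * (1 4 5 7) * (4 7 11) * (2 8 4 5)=[0, 6, 8, 7, 2, 11, 4, 1, 3, 9, 10, 5]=(1 6 4 2 8 3 7)(5 11)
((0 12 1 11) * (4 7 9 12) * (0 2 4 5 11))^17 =((0 5 11 2 4 7 9 12 1))^17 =(0 1 12 9 7 4 2 11 5)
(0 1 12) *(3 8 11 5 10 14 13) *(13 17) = (0 1 12)(3 8 11 5 10 14 17 13) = [1, 12, 2, 8, 4, 10, 6, 7, 11, 9, 14, 5, 0, 3, 17, 15, 16, 13]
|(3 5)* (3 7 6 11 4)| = 6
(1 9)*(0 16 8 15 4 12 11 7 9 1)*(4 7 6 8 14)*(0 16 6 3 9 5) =(0 6 8 15 7 5)(3 9 16 14 4 12 11) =[6, 1, 2, 9, 12, 0, 8, 5, 15, 16, 10, 3, 11, 13, 4, 7, 14]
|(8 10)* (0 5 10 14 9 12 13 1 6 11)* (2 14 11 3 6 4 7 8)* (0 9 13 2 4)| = 26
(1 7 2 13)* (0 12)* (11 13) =(0 12)(1 7 2 11 13) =[12, 7, 11, 3, 4, 5, 6, 2, 8, 9, 10, 13, 0, 1]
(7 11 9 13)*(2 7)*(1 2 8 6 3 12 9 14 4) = (1 2 7 11 14 4)(3 12 9 13 8 6) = [0, 2, 7, 12, 1, 5, 3, 11, 6, 13, 10, 14, 9, 8, 4]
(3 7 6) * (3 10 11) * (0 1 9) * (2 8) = (0 1 9)(2 8)(3 7 6 10 11) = [1, 9, 8, 7, 4, 5, 10, 6, 2, 0, 11, 3]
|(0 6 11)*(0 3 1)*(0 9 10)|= |(0 6 11 3 1 9 10)|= 7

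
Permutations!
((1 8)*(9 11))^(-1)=((1 8)(9 11))^(-1)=(1 8)(9 11)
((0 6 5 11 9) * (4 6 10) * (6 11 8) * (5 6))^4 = ((0 10 4 11 9)(5 8))^4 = (0 9 11 4 10)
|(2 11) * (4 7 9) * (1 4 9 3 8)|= 10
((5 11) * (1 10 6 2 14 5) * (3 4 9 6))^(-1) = (1 11 5 14 2 6 9 4 3 10)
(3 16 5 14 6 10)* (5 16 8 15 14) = [0, 1, 2, 8, 4, 5, 10, 7, 15, 9, 3, 11, 12, 13, 6, 14, 16] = (16)(3 8 15 14 6 10)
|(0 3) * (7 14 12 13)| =|(0 3)(7 14 12 13)| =4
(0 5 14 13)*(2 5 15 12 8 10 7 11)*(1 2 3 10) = (0 15 12 8 1 2 5 14 13)(3 10 7 11) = [15, 2, 5, 10, 4, 14, 6, 11, 1, 9, 7, 3, 8, 0, 13, 12]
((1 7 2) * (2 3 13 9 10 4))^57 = ((1 7 3 13 9 10 4 2))^57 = (1 7 3 13 9 10 4 2)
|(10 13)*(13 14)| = |(10 14 13)| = 3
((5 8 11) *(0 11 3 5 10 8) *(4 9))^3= ((0 11 10 8 3 5)(4 9))^3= (0 8)(3 11)(4 9)(5 10)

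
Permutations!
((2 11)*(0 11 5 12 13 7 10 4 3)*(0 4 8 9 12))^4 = ((0 11 2 5)(3 4)(7 10 8 9 12 13))^4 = (7 12 8)(9 10 13)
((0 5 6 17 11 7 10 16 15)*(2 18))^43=((0 5 6 17 11 7 10 16 15)(2 18))^43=(0 16 7 17 5 15 10 11 6)(2 18)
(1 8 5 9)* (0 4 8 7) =(0 4 8 5 9 1 7) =[4, 7, 2, 3, 8, 9, 6, 0, 5, 1]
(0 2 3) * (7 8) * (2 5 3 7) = (0 5 3)(2 7 8) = [5, 1, 7, 0, 4, 3, 6, 8, 2]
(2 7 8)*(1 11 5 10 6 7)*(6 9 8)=(1 11 5 10 9 8 2)(6 7)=[0, 11, 1, 3, 4, 10, 7, 6, 2, 8, 9, 5]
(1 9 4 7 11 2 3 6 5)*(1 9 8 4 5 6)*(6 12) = (1 8 4 7 11 2 3)(5 9)(6 12) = [0, 8, 3, 1, 7, 9, 12, 11, 4, 5, 10, 2, 6]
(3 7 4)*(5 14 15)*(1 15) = (1 15 5 14)(3 7 4) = [0, 15, 2, 7, 3, 14, 6, 4, 8, 9, 10, 11, 12, 13, 1, 5]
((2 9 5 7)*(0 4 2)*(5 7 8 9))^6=((0 4 2 5 8 9 7))^6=(0 7 9 8 5 2 4)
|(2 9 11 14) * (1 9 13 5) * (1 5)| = |(1 9 11 14 2 13)| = 6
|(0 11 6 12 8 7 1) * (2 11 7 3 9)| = 21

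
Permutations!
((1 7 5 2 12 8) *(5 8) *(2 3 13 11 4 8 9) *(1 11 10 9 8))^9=(1 4 11 8 7)(2 5 13 9 12 3 10)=((1 7 8 11 4)(2 12 5 3 13 10 9))^9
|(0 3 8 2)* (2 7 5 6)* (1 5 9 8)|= |(0 3 1 5 6 2)(7 9 8)|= 6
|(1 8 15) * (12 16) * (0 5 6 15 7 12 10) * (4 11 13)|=|(0 5 6 15 1 8 7 12 16 10)(4 11 13)|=30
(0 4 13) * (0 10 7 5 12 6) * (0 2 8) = (0 4 13 10 7 5 12 6 2 8) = [4, 1, 8, 3, 13, 12, 2, 5, 0, 9, 7, 11, 6, 10]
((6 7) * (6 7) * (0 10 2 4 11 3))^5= ((0 10 2 4 11 3))^5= (0 3 11 4 2 10)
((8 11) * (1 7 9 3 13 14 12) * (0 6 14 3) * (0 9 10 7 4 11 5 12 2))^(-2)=(0 14)(1 5 11)(2 6)(4 12 8)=((0 6 14 2)(1 4 11 8 5 12)(3 13)(7 10))^(-2)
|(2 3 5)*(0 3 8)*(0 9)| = 6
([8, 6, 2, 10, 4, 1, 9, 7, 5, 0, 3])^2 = (10)(0 5 6)(1 9 8)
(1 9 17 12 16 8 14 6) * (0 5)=[5, 9, 2, 3, 4, 0, 1, 7, 14, 17, 10, 11, 16, 13, 6, 15, 8, 12]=(0 5)(1 9 17 12 16 8 14 6)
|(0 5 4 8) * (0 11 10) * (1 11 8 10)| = |(0 5 4 10)(1 11)| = 4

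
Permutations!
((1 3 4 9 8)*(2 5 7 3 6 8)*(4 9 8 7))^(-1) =((1 6 7 3 9 2 5 4 8))^(-1) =(1 8 4 5 2 9 3 7 6)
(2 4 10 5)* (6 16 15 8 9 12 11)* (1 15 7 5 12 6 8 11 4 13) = [0, 15, 13, 3, 10, 2, 16, 5, 9, 6, 12, 8, 4, 1, 14, 11, 7] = (1 15 11 8 9 6 16 7 5 2 13)(4 10 12)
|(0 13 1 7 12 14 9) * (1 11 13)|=6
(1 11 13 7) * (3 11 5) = (1 5 3 11 13 7) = [0, 5, 2, 11, 4, 3, 6, 1, 8, 9, 10, 13, 12, 7]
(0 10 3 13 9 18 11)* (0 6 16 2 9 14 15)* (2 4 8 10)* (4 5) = (0 2 9 18 11 6 16 5 4 8 10 3 13 14 15) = [2, 1, 9, 13, 8, 4, 16, 7, 10, 18, 3, 6, 12, 14, 15, 0, 5, 17, 11]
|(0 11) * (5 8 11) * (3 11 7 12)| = 7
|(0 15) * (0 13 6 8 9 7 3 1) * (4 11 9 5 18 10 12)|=|(0 15 13 6 8 5 18 10 12 4 11 9 7 3 1)|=15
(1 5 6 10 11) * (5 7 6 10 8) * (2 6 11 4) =(1 7 11)(2 6 8 5 10 4) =[0, 7, 6, 3, 2, 10, 8, 11, 5, 9, 4, 1]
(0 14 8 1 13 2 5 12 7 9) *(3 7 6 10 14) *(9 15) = (0 3 7 15 9)(1 13 2 5 12 6 10 14 8) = [3, 13, 5, 7, 4, 12, 10, 15, 1, 0, 14, 11, 6, 2, 8, 9]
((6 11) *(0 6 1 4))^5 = ((0 6 11 1 4))^5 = (11)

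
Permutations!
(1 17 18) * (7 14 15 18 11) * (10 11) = (1 17 10 11 7 14 15 18) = [0, 17, 2, 3, 4, 5, 6, 14, 8, 9, 11, 7, 12, 13, 15, 18, 16, 10, 1]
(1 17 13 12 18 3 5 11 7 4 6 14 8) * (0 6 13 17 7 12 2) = [6, 7, 0, 5, 13, 11, 14, 4, 1, 9, 10, 12, 18, 2, 8, 15, 16, 17, 3] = (0 6 14 8 1 7 4 13 2)(3 5 11 12 18)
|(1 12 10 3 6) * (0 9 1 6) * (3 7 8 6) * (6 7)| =|(0 9 1 12 10 6 3)(7 8)| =14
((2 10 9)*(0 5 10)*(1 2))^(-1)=(0 2 1 9 10 5)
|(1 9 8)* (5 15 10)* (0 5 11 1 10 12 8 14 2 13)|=|(0 5 15 12 8 10 11 1 9 14 2 13)|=12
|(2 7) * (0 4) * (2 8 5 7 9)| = |(0 4)(2 9)(5 7 8)| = 6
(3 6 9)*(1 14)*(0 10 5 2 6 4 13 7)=(0 10 5 2 6 9 3 4 13 7)(1 14)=[10, 14, 6, 4, 13, 2, 9, 0, 8, 3, 5, 11, 12, 7, 1]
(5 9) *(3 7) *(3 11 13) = (3 7 11 13)(5 9) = [0, 1, 2, 7, 4, 9, 6, 11, 8, 5, 10, 13, 12, 3]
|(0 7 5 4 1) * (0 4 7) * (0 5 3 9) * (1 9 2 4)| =|(0 5 7 3 2 4 9)| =7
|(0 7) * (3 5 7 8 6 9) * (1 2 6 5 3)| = |(0 8 5 7)(1 2 6 9)| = 4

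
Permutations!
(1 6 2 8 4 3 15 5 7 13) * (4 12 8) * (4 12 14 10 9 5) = [0, 6, 12, 15, 3, 7, 2, 13, 14, 5, 9, 11, 8, 1, 10, 4] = (1 6 2 12 8 14 10 9 5 7 13)(3 15 4)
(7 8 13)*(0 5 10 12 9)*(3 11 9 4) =[5, 1, 2, 11, 3, 10, 6, 8, 13, 0, 12, 9, 4, 7] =(0 5 10 12 4 3 11 9)(7 8 13)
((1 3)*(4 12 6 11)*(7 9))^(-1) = ((1 3)(4 12 6 11)(7 9))^(-1) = (1 3)(4 11 6 12)(7 9)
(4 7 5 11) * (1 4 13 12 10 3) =(1 4 7 5 11 13 12 10 3) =[0, 4, 2, 1, 7, 11, 6, 5, 8, 9, 3, 13, 10, 12]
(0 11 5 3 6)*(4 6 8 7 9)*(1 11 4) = (0 4 6)(1 11 5 3 8 7 9) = [4, 11, 2, 8, 6, 3, 0, 9, 7, 1, 10, 5]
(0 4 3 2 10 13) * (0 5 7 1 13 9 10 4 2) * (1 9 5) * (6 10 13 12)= (0 2 4 3)(1 12 6 10 5 7 9 13)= [2, 12, 4, 0, 3, 7, 10, 9, 8, 13, 5, 11, 6, 1]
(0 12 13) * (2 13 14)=(0 12 14 2 13)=[12, 1, 13, 3, 4, 5, 6, 7, 8, 9, 10, 11, 14, 0, 2]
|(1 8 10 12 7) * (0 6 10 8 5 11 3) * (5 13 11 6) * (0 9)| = |(0 5 6 10 12 7 1 13 11 3 9)| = 11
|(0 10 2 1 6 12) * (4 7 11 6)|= 9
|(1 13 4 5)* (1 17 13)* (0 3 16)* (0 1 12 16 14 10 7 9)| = 12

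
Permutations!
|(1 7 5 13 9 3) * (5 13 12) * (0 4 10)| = 30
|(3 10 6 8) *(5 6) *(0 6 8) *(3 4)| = 10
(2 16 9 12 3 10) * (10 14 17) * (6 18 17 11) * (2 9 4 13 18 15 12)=(2 16 4 13 18 17 10 9)(3 14 11 6 15 12)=[0, 1, 16, 14, 13, 5, 15, 7, 8, 2, 9, 6, 3, 18, 11, 12, 4, 10, 17]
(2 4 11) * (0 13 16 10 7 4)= (0 13 16 10 7 4 11 2)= [13, 1, 0, 3, 11, 5, 6, 4, 8, 9, 7, 2, 12, 16, 14, 15, 10]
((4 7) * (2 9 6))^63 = ((2 9 6)(4 7))^63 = (9)(4 7)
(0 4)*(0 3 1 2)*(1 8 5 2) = (0 4 3 8 5 2) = [4, 1, 0, 8, 3, 2, 6, 7, 5]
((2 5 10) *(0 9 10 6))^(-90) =(10)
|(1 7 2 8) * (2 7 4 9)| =|(1 4 9 2 8)| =5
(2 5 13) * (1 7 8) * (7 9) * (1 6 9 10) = (1 10)(2 5 13)(6 9 7 8) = [0, 10, 5, 3, 4, 13, 9, 8, 6, 7, 1, 11, 12, 2]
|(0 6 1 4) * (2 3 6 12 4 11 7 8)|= |(0 12 4)(1 11 7 8 2 3 6)|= 21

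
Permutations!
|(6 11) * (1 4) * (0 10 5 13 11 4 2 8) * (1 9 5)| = |(0 10 1 2 8)(4 9 5 13 11 6)| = 30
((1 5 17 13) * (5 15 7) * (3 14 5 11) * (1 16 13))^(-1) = ((1 15 7 11 3 14 5 17)(13 16))^(-1) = (1 17 5 14 3 11 7 15)(13 16)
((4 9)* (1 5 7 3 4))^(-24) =(9)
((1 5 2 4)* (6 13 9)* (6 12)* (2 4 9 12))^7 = (1 5 4)(2 9)(6 13 12)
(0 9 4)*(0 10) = (0 9 4 10) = [9, 1, 2, 3, 10, 5, 6, 7, 8, 4, 0]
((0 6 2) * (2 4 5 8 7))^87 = ((0 6 4 5 8 7 2))^87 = (0 5 2 4 7 6 8)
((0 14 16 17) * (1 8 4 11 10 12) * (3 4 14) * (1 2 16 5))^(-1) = (0 17 16 2 12 10 11 4 3)(1 5 14 8)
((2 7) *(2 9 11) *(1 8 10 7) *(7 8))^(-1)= ((1 7 9 11 2)(8 10))^(-1)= (1 2 11 9 7)(8 10)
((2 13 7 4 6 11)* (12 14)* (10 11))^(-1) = ((2 13 7 4 6 10 11)(12 14))^(-1) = (2 11 10 6 4 7 13)(12 14)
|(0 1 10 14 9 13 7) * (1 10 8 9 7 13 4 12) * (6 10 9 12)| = 21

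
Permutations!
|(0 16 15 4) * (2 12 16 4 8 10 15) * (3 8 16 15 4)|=|(0 3 8 10 4)(2 12 15 16)|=20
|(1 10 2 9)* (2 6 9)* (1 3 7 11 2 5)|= 9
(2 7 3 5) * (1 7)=[0, 7, 1, 5, 4, 2, 6, 3]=(1 7 3 5 2)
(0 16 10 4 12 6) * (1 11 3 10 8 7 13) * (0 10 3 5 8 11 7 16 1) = (0 1 7 13)(4 12 6 10)(5 8 16 11) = [1, 7, 2, 3, 12, 8, 10, 13, 16, 9, 4, 5, 6, 0, 14, 15, 11]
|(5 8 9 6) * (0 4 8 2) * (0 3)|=|(0 4 8 9 6 5 2 3)|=8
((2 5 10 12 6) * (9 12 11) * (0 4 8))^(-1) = ((0 4 8)(2 5 10 11 9 12 6))^(-1) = (0 8 4)(2 6 12 9 11 10 5)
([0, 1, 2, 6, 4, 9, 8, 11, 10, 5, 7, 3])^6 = [0, 1, 2, 3, 4, 5, 6, 7, 8, 9, 10, 11]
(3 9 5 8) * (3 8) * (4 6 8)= (3 9 5)(4 6 8)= [0, 1, 2, 9, 6, 3, 8, 7, 4, 5]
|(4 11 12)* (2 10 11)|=5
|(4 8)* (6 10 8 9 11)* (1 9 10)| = 12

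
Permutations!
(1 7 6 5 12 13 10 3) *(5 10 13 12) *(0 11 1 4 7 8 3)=(13)(0 11 1 8 3 4 7 6 10)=[11, 8, 2, 4, 7, 5, 10, 6, 3, 9, 0, 1, 12, 13]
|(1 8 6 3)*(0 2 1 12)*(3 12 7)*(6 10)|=|(0 2 1 8 10 6 12)(3 7)|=14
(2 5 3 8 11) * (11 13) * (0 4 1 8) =[4, 8, 5, 0, 1, 3, 6, 7, 13, 9, 10, 2, 12, 11] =(0 4 1 8 13 11 2 5 3)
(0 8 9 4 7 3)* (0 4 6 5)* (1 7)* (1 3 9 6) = (0 8 6 5)(1 7 9)(3 4) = [8, 7, 2, 4, 3, 0, 5, 9, 6, 1]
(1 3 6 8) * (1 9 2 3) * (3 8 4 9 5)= (2 8 5 3 6 4 9)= [0, 1, 8, 6, 9, 3, 4, 7, 5, 2]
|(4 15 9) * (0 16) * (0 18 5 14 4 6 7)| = |(0 16 18 5 14 4 15 9 6 7)| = 10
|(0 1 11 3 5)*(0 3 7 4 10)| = 6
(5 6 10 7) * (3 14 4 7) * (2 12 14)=(2 12 14 4 7 5 6 10 3)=[0, 1, 12, 2, 7, 6, 10, 5, 8, 9, 3, 11, 14, 13, 4]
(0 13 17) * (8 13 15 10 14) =(0 15 10 14 8 13 17) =[15, 1, 2, 3, 4, 5, 6, 7, 13, 9, 14, 11, 12, 17, 8, 10, 16, 0]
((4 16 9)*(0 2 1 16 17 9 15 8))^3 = (17)(0 16)(1 8)(2 15) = ((0 2 1 16 15 8)(4 17 9))^3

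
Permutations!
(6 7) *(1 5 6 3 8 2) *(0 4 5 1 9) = (0 4 5 6 7 3 8 2 9) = [4, 1, 9, 8, 5, 6, 7, 3, 2, 0]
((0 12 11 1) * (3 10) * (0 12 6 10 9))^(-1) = (0 9 3 10 6)(1 11 12)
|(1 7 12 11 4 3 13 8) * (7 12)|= 7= |(1 12 11 4 3 13 8)|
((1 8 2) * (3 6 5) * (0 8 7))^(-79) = ((0 8 2 1 7)(3 6 5))^(-79) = (0 8 2 1 7)(3 5 6)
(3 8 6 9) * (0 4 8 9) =(0 4 8 6)(3 9) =[4, 1, 2, 9, 8, 5, 0, 7, 6, 3]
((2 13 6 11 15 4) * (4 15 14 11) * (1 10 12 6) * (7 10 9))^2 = (15)(1 7 12 4 13 9 10 6 2)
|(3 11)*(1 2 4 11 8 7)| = |(1 2 4 11 3 8 7)| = 7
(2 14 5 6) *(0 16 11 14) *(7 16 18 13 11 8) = (0 18 13 11 14 5 6 2)(7 16 8) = [18, 1, 0, 3, 4, 6, 2, 16, 7, 9, 10, 14, 12, 11, 5, 15, 8, 17, 13]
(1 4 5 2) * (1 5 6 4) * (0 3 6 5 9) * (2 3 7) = (0 7 2 9)(3 6 4 5) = [7, 1, 9, 6, 5, 3, 4, 2, 8, 0]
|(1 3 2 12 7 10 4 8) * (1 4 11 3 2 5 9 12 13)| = |(1 2 13)(3 5 9 12 7 10 11)(4 8)| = 42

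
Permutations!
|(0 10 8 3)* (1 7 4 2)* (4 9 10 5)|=|(0 5 4 2 1 7 9 10 8 3)|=10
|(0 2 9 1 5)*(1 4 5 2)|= 6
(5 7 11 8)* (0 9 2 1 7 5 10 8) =(0 9 2 1 7 11)(8 10) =[9, 7, 1, 3, 4, 5, 6, 11, 10, 2, 8, 0]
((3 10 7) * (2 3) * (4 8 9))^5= ((2 3 10 7)(4 8 9))^5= (2 3 10 7)(4 9 8)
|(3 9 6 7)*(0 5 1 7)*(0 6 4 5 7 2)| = |(0 7 3 9 4 5 1 2)| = 8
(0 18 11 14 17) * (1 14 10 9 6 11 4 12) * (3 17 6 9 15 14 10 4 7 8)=(0 18 7 8 3 17)(1 10 15 14 6 11 4 12)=[18, 10, 2, 17, 12, 5, 11, 8, 3, 9, 15, 4, 1, 13, 6, 14, 16, 0, 7]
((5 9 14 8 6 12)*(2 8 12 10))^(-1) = ((2 8 6 10)(5 9 14 12))^(-1) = (2 10 6 8)(5 12 14 9)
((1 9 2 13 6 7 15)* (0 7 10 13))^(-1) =((0 7 15 1 9 2)(6 10 13))^(-1) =(0 2 9 1 15 7)(6 13 10)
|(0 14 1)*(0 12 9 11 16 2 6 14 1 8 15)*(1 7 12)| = 11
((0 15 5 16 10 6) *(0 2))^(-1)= ((0 15 5 16 10 6 2))^(-1)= (0 2 6 10 16 5 15)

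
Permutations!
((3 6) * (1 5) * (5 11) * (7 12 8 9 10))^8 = (1 5 11)(7 9 12 10 8)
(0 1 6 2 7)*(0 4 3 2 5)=(0 1 6 5)(2 7 4 3)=[1, 6, 7, 2, 3, 0, 5, 4]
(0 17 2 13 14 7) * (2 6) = (0 17 6 2 13 14 7) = [17, 1, 13, 3, 4, 5, 2, 0, 8, 9, 10, 11, 12, 14, 7, 15, 16, 6]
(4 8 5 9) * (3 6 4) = (3 6 4 8 5 9) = [0, 1, 2, 6, 8, 9, 4, 7, 5, 3]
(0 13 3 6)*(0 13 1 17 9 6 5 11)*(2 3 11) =(0 1 17 9 6 13 11)(2 3 5) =[1, 17, 3, 5, 4, 2, 13, 7, 8, 6, 10, 0, 12, 11, 14, 15, 16, 9]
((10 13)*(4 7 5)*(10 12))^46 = ((4 7 5)(10 13 12))^46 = (4 7 5)(10 13 12)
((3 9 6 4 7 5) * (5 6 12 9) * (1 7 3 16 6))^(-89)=(1 7)(3 5 16 6 4)(9 12)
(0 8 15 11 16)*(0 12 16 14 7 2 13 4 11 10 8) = (2 13 4 11 14 7)(8 15 10)(12 16) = [0, 1, 13, 3, 11, 5, 6, 2, 15, 9, 8, 14, 16, 4, 7, 10, 12]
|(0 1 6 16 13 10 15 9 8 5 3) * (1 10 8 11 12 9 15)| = 9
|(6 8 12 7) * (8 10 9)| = 6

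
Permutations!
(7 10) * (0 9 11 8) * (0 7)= (0 9 11 8 7 10)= [9, 1, 2, 3, 4, 5, 6, 10, 7, 11, 0, 8]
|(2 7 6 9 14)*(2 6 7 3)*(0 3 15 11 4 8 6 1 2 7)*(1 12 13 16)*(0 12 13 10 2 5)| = |(0 3 7 12 10 2 15 11 4 8 6 9 14 13 16 1 5)| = 17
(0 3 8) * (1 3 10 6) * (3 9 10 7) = (0 7 3 8)(1 9 10 6) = [7, 9, 2, 8, 4, 5, 1, 3, 0, 10, 6]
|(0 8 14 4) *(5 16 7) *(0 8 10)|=6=|(0 10)(4 8 14)(5 16 7)|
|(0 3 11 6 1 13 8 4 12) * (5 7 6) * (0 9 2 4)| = |(0 3 11 5 7 6 1 13 8)(2 4 12 9)| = 36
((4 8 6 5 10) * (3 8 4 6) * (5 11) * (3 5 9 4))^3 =((3 8 5 10 6 11 9 4))^3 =(3 10 9 8 6 4 5 11)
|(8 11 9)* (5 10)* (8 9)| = 2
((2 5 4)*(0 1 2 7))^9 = ((0 1 2 5 4 7))^9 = (0 5)(1 4)(2 7)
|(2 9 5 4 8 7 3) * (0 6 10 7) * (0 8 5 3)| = |(0 6 10 7)(2 9 3)(4 5)| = 12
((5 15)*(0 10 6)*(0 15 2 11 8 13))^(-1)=((0 10 6 15 5 2 11 8 13))^(-1)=(0 13 8 11 2 5 15 6 10)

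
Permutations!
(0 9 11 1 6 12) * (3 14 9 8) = [8, 6, 2, 14, 4, 5, 12, 7, 3, 11, 10, 1, 0, 13, 9] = (0 8 3 14 9 11 1 6 12)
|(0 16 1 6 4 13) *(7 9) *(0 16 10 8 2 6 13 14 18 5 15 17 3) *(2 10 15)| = 12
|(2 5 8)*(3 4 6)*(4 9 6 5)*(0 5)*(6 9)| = |(9)(0 5 8 2 4)(3 6)| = 10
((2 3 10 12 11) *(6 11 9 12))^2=((2 3 10 6 11)(9 12))^2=(12)(2 10 11 3 6)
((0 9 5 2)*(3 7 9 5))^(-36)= ((0 5 2)(3 7 9))^(-36)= (9)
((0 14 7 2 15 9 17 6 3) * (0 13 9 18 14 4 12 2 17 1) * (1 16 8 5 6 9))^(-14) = ((0 4 12 2 15 18 14 7 17 9 16 8 5 6 3 13 1))^(-14) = (0 2 14 9 5 13 4 15 7 16 6 1 12 18 17 8 3)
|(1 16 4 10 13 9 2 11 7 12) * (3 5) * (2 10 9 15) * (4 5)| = |(1 16 5 3 4 9 10 13 15 2 11 7 12)| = 13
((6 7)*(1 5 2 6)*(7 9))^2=((1 5 2 6 9 7))^2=(1 2 9)(5 6 7)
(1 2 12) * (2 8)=[0, 8, 12, 3, 4, 5, 6, 7, 2, 9, 10, 11, 1]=(1 8 2 12)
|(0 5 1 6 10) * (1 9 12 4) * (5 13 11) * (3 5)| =|(0 13 11 3 5 9 12 4 1 6 10)| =11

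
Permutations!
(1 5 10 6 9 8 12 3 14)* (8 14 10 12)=(1 5 12 3 10 6 9 14)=[0, 5, 2, 10, 4, 12, 9, 7, 8, 14, 6, 11, 3, 13, 1]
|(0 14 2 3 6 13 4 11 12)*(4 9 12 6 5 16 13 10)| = |(0 14 2 3 5 16 13 9 12)(4 11 6 10)| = 36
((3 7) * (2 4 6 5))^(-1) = (2 5 6 4)(3 7)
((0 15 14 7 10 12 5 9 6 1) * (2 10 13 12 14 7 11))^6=(0 9 13)(1 5 7)(2 14)(6 12 15)(10 11)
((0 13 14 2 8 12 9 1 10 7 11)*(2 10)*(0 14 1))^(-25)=((0 13 1 2 8 12 9)(7 11 14 10))^(-25)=(0 2 9 1 12 13 8)(7 10 14 11)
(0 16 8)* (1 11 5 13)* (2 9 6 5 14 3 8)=[16, 11, 9, 8, 4, 13, 5, 7, 0, 6, 10, 14, 12, 1, 3, 15, 2]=(0 16 2 9 6 5 13 1 11 14 3 8)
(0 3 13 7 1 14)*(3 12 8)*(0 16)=(0 12 8 3 13 7 1 14 16)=[12, 14, 2, 13, 4, 5, 6, 1, 3, 9, 10, 11, 8, 7, 16, 15, 0]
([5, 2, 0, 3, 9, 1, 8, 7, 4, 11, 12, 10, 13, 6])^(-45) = (0 2 1 5)(4 10 6 9 12 8 11 13)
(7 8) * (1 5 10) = [0, 5, 2, 3, 4, 10, 6, 8, 7, 9, 1] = (1 5 10)(7 8)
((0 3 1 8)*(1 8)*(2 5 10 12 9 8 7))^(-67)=(0 10 3 12 7 9 2 8 5)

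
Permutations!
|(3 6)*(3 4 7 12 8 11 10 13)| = |(3 6 4 7 12 8 11 10 13)| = 9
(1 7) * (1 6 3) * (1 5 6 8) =[0, 7, 2, 5, 4, 6, 3, 8, 1] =(1 7 8)(3 5 6)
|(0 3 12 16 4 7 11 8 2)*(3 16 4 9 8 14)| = |(0 16 9 8 2)(3 12 4 7 11 14)| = 30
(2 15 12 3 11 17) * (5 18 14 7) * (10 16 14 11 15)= (2 10 16 14 7 5 18 11 17)(3 15 12)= [0, 1, 10, 15, 4, 18, 6, 5, 8, 9, 16, 17, 3, 13, 7, 12, 14, 2, 11]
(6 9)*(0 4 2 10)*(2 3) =(0 4 3 2 10)(6 9) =[4, 1, 10, 2, 3, 5, 9, 7, 8, 6, 0]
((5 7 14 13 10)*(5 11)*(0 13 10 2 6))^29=((0 13 2 6)(5 7 14 10 11))^29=(0 13 2 6)(5 11 10 14 7)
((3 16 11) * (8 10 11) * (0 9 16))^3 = (0 8 3 16 11 9 10)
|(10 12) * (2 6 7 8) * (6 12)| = 6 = |(2 12 10 6 7 8)|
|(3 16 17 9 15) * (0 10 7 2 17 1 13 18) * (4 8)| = 12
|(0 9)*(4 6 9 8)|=5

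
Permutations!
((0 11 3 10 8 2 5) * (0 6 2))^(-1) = (0 8 10 3 11)(2 6 5)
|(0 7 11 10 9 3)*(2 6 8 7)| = 9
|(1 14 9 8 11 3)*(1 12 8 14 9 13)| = 4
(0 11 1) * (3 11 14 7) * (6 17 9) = [14, 0, 2, 11, 4, 5, 17, 3, 8, 6, 10, 1, 12, 13, 7, 15, 16, 9] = (0 14 7 3 11 1)(6 17 9)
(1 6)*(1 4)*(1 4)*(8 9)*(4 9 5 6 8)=[0, 8, 2, 3, 9, 6, 1, 7, 5, 4]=(1 8 5 6)(4 9)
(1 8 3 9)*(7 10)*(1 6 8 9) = (1 9 6 8 3)(7 10) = [0, 9, 2, 1, 4, 5, 8, 10, 3, 6, 7]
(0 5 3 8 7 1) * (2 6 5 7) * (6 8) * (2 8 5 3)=(8)(0 7 1)(2 5)(3 6)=[7, 0, 5, 6, 4, 2, 3, 1, 8]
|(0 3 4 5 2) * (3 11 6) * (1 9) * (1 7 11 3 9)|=20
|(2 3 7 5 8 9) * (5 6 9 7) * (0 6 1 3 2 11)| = |(0 6 9 11)(1 3 5 8 7)| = 20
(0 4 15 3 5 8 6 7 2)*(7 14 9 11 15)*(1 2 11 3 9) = (0 4 7 11 15 9 3 5 8 6 14 1 2) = [4, 2, 0, 5, 7, 8, 14, 11, 6, 3, 10, 15, 12, 13, 1, 9]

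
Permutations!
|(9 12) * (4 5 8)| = |(4 5 8)(9 12)| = 6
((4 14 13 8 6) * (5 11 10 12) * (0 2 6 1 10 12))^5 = ((0 2 6 4 14 13 8 1 10)(5 11 12))^5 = (0 13 2 8 6 1 4 10 14)(5 12 11)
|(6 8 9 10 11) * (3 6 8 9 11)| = |(3 6 9 10)(8 11)| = 4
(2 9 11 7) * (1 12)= (1 12)(2 9 11 7)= [0, 12, 9, 3, 4, 5, 6, 2, 8, 11, 10, 7, 1]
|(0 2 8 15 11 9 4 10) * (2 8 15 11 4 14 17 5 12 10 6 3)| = |(0 8 11 9 14 17 5 12 10)(2 15 4 6 3)| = 45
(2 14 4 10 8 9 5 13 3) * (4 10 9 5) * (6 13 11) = (2 14 10 8 5 11 6 13 3)(4 9) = [0, 1, 14, 2, 9, 11, 13, 7, 5, 4, 8, 6, 12, 3, 10]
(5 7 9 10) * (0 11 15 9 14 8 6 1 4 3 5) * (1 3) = (0 11 15 9 10)(1 4)(3 5 7 14 8 6) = [11, 4, 2, 5, 1, 7, 3, 14, 6, 10, 0, 15, 12, 13, 8, 9]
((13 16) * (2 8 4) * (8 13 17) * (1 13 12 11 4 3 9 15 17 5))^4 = (3 8 17 15 9)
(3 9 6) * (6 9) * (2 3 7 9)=(2 3 6 7 9)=[0, 1, 3, 6, 4, 5, 7, 9, 8, 2]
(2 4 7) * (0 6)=(0 6)(2 4 7)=[6, 1, 4, 3, 7, 5, 0, 2]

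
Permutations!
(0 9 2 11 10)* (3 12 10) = [9, 1, 11, 12, 4, 5, 6, 7, 8, 2, 0, 3, 10] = (0 9 2 11 3 12 10)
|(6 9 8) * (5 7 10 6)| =|(5 7 10 6 9 8)| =6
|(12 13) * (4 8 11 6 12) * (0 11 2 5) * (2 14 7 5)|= |(0 11 6 12 13 4 8 14 7 5)|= 10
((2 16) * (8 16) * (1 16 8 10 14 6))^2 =(1 2 14)(6 16 10)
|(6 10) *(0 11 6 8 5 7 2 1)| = 9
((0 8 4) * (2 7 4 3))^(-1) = (0 4 7 2 3 8)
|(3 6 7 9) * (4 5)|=|(3 6 7 9)(4 5)|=4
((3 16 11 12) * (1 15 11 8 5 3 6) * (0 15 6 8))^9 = ((0 15 11 12 8 5 3 16)(1 6))^9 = (0 15 11 12 8 5 3 16)(1 6)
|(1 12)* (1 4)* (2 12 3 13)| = 6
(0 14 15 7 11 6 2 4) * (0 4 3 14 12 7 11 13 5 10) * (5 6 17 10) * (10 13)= (0 12 7 10)(2 3 14 15 11 17 13 6)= [12, 1, 3, 14, 4, 5, 2, 10, 8, 9, 0, 17, 7, 6, 15, 11, 16, 13]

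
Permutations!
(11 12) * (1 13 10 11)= (1 13 10 11 12)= [0, 13, 2, 3, 4, 5, 6, 7, 8, 9, 11, 12, 1, 10]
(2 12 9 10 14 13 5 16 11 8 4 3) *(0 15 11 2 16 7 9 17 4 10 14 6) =(0 15 11 8 10 6)(2 12 17 4 3 16)(5 7 9 14 13) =[15, 1, 12, 16, 3, 7, 0, 9, 10, 14, 6, 8, 17, 5, 13, 11, 2, 4]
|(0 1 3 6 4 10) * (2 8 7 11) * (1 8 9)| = 11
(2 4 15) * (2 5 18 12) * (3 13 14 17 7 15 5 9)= (2 4 5 18 12)(3 13 14 17 7 15 9)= [0, 1, 4, 13, 5, 18, 6, 15, 8, 3, 10, 11, 2, 14, 17, 9, 16, 7, 12]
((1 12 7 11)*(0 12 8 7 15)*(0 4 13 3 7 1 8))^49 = ((0 12 15 4 13 3 7 11 8 1))^49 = (0 1 8 11 7 3 13 4 15 12)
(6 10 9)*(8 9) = [0, 1, 2, 3, 4, 5, 10, 7, 9, 6, 8] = (6 10 8 9)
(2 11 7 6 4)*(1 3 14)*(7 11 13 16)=(1 3 14)(2 13 16 7 6 4)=[0, 3, 13, 14, 2, 5, 4, 6, 8, 9, 10, 11, 12, 16, 1, 15, 7]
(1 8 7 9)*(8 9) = (1 9)(7 8) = [0, 9, 2, 3, 4, 5, 6, 8, 7, 1]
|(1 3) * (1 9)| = 3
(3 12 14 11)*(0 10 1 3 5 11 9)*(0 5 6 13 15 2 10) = (1 3 12 14 9 5 11 6 13 15 2 10) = [0, 3, 10, 12, 4, 11, 13, 7, 8, 5, 1, 6, 14, 15, 9, 2]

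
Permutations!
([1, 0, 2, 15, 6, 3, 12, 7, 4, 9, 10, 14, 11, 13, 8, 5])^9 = (15)(0 1)(4 11)(6 14)(8 12)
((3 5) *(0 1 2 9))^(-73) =(0 9 2 1)(3 5)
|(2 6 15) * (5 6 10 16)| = 6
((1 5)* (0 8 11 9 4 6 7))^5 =(0 6 9 8 7 4 11)(1 5)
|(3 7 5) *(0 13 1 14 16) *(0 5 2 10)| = 10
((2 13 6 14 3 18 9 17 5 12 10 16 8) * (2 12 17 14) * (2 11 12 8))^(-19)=(2 6 12 16 13 11 10)(3 18 9 14)(5 17)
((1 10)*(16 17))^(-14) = (17)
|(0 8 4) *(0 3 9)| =|(0 8 4 3 9)| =5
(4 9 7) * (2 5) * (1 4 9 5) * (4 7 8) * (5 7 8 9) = [0, 8, 1, 3, 7, 2, 6, 5, 4, 9] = (9)(1 8 4 7 5 2)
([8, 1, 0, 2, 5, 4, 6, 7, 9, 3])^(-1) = (0 2 3 9 8)(4 5)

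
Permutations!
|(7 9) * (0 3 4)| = 6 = |(0 3 4)(7 9)|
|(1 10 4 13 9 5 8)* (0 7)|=|(0 7)(1 10 4 13 9 5 8)|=14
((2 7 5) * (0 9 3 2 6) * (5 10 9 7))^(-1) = ((0 7 10 9 3 2 5 6))^(-1) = (0 6 5 2 3 9 10 7)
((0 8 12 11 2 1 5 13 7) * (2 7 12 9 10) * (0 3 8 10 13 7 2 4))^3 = ((0 10 4)(1 5 7 3 8 9 13 12 11 2))^3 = (1 3 13 2 7 9 11 5 8 12)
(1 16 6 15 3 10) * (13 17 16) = (1 13 17 16 6 15 3 10) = [0, 13, 2, 10, 4, 5, 15, 7, 8, 9, 1, 11, 12, 17, 14, 3, 6, 16]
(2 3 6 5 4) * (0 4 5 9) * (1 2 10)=(0 4 10 1 2 3 6 9)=[4, 2, 3, 6, 10, 5, 9, 7, 8, 0, 1]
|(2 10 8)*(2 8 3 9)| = |(2 10 3 9)| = 4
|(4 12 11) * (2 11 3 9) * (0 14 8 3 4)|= |(0 14 8 3 9 2 11)(4 12)|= 14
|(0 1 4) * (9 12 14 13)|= 12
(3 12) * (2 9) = (2 9)(3 12) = [0, 1, 9, 12, 4, 5, 6, 7, 8, 2, 10, 11, 3]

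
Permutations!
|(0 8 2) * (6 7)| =6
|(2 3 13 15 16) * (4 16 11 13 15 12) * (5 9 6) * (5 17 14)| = 40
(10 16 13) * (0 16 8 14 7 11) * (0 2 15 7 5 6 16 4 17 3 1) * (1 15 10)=[4, 0, 10, 15, 17, 6, 16, 11, 14, 9, 8, 2, 12, 1, 5, 7, 13, 3]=(0 4 17 3 15 7 11 2 10 8 14 5 6 16 13 1)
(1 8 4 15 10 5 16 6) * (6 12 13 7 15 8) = [0, 6, 2, 3, 8, 16, 1, 15, 4, 9, 5, 11, 13, 7, 14, 10, 12] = (1 6)(4 8)(5 16 12 13 7 15 10)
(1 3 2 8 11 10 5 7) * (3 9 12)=(1 9 12 3 2 8 11 10 5 7)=[0, 9, 8, 2, 4, 7, 6, 1, 11, 12, 5, 10, 3]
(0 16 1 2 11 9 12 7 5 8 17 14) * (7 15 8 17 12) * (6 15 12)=[16, 2, 11, 3, 4, 17, 15, 5, 6, 7, 10, 9, 12, 13, 0, 8, 1, 14]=(0 16 1 2 11 9 7 5 17 14)(6 15 8)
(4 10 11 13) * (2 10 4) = (2 10 11 13) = [0, 1, 10, 3, 4, 5, 6, 7, 8, 9, 11, 13, 12, 2]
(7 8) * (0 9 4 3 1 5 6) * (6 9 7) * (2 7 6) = (0 6)(1 5 9 4 3)(2 7 8) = [6, 5, 7, 1, 3, 9, 0, 8, 2, 4]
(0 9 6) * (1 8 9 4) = (0 4 1 8 9 6) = [4, 8, 2, 3, 1, 5, 0, 7, 9, 6]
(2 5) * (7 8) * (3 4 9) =(2 5)(3 4 9)(7 8) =[0, 1, 5, 4, 9, 2, 6, 8, 7, 3]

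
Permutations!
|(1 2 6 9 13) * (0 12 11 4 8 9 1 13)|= 6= |(13)(0 12 11 4 8 9)(1 2 6)|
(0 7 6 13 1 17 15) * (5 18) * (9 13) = (0 7 6 9 13 1 17 15)(5 18) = [7, 17, 2, 3, 4, 18, 9, 6, 8, 13, 10, 11, 12, 1, 14, 0, 16, 15, 5]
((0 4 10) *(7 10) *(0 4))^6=((4 7 10))^6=(10)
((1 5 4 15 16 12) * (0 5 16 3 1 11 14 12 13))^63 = (0 13 16 1 3 15 4 5)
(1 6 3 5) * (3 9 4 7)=(1 6 9 4 7 3 5)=[0, 6, 2, 5, 7, 1, 9, 3, 8, 4]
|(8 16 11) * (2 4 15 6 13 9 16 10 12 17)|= |(2 4 15 6 13 9 16 11 8 10 12 17)|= 12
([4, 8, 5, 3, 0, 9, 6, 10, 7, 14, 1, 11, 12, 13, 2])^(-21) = (0 4)(1 10 7 8)(2 14 9 5)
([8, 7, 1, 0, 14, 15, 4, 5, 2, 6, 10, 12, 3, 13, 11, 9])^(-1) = (0 3 12 11 14 4 6 9 15 5 7 1 2 8)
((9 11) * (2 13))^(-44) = (13)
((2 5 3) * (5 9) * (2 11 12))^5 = ((2 9 5 3 11 12))^5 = (2 12 11 3 5 9)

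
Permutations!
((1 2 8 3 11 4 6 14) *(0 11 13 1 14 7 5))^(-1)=(14)(0 5 7 6 4 11)(1 13 3 8 2)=((14)(0 11 4 6 7 5)(1 2 8 3 13))^(-1)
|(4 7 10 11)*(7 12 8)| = 6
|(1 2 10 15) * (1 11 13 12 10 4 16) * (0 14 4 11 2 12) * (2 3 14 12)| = |(0 12 10 15 3 14 4 16 1 2 11 13)| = 12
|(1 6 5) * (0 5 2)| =|(0 5 1 6 2)| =5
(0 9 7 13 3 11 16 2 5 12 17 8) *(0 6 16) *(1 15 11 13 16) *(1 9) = (0 1 15 11)(2 5 12 17 8 6 9 7 16)(3 13) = [1, 15, 5, 13, 4, 12, 9, 16, 6, 7, 10, 0, 17, 3, 14, 11, 2, 8]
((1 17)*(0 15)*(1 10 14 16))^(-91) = ((0 15)(1 17 10 14 16))^(-91) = (0 15)(1 16 14 10 17)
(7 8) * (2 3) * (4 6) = [0, 1, 3, 2, 6, 5, 4, 8, 7] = (2 3)(4 6)(7 8)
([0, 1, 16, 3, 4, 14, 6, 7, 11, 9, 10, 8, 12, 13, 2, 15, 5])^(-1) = (2 14 5 16)(8 11)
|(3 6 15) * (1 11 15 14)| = 6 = |(1 11 15 3 6 14)|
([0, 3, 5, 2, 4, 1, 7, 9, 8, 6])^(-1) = [0, 5, 3, 1, 4, 2, 9, 6, 8, 7]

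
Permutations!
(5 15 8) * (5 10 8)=(5 15)(8 10)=[0, 1, 2, 3, 4, 15, 6, 7, 10, 9, 8, 11, 12, 13, 14, 5]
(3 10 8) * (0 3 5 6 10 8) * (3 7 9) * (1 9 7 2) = [2, 9, 1, 8, 4, 6, 10, 7, 5, 3, 0] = (0 2 1 9 3 8 5 6 10)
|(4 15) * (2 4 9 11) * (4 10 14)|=|(2 10 14 4 15 9 11)|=7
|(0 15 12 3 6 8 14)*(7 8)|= 8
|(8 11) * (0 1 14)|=6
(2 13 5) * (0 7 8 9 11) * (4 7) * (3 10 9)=(0 4 7 8 3 10 9 11)(2 13 5)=[4, 1, 13, 10, 7, 2, 6, 8, 3, 11, 9, 0, 12, 5]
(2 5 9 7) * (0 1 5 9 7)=(0 1 5 7 2 9)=[1, 5, 9, 3, 4, 7, 6, 2, 8, 0]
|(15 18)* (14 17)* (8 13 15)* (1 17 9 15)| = |(1 17 14 9 15 18 8 13)| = 8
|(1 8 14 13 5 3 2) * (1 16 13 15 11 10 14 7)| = 60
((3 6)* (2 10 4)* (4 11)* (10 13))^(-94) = (2 13 10 11 4)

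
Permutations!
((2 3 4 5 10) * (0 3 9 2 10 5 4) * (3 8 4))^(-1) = (10)(0 3 4 8)(2 9)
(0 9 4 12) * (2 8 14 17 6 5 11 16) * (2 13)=(0 9 4 12)(2 8 14 17 6 5 11 16 13)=[9, 1, 8, 3, 12, 11, 5, 7, 14, 4, 10, 16, 0, 2, 17, 15, 13, 6]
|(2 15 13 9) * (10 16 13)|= 6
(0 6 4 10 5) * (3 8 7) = (0 6 4 10 5)(3 8 7) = [6, 1, 2, 8, 10, 0, 4, 3, 7, 9, 5]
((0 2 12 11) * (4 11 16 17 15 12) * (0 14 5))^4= ((0 2 4 11 14 5)(12 16 17 15))^4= (17)(0 14 4)(2 5 11)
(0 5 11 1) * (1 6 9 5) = (0 1)(5 11 6 9) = [1, 0, 2, 3, 4, 11, 9, 7, 8, 5, 10, 6]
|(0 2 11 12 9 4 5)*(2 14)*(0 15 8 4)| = |(0 14 2 11 12 9)(4 5 15 8)| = 12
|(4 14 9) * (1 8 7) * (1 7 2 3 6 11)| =6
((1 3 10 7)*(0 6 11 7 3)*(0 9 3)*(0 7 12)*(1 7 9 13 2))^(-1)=((0 6 11 12)(1 13 2)(3 10 9))^(-1)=(0 12 11 6)(1 2 13)(3 9 10)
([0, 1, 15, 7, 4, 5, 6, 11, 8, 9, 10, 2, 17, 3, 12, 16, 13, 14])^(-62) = (2 15 16 13 3 7 11)(12 17 14)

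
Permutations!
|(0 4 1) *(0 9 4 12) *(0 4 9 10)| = |(0 12 4 1 10)| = 5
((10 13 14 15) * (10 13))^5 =((13 14 15))^5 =(13 15 14)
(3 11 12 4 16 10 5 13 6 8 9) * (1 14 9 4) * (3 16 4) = [0, 14, 2, 11, 4, 13, 8, 7, 3, 16, 5, 12, 1, 6, 9, 15, 10] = (1 14 9 16 10 5 13 6 8 3 11 12)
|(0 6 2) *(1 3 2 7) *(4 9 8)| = |(0 6 7 1 3 2)(4 9 8)| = 6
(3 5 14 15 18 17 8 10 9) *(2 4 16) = (2 4 16)(3 5 14 15 18 17 8 10 9) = [0, 1, 4, 5, 16, 14, 6, 7, 10, 3, 9, 11, 12, 13, 15, 18, 2, 8, 17]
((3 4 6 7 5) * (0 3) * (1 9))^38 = (9)(0 4 7)(3 6 5) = ((0 3 4 6 7 5)(1 9))^38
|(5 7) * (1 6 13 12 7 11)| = |(1 6 13 12 7 5 11)| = 7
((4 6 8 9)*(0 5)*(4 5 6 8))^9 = ((0 6 4 8 9 5))^9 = (0 8)(4 5)(6 9)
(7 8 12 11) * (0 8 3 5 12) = (0 8)(3 5 12 11 7) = [8, 1, 2, 5, 4, 12, 6, 3, 0, 9, 10, 7, 11]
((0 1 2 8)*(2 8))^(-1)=((0 1 8))^(-1)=(0 8 1)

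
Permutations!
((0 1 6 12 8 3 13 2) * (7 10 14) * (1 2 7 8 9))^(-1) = ((0 2)(1 6 12 9)(3 13 7 10 14 8))^(-1) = (0 2)(1 9 12 6)(3 8 14 10 7 13)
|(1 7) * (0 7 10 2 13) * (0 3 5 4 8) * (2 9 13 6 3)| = 12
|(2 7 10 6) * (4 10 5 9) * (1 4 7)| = 15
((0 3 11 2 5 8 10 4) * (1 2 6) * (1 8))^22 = ((0 3 11 6 8 10 4)(1 2 5))^22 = (0 3 11 6 8 10 4)(1 2 5)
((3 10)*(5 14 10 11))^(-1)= (3 10 14 5 11)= ((3 11 5 14 10))^(-1)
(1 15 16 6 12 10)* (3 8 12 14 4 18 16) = (1 15 3 8 12 10)(4 18 16 6 14) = [0, 15, 2, 8, 18, 5, 14, 7, 12, 9, 1, 11, 10, 13, 4, 3, 6, 17, 16]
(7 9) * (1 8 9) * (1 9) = (1 8)(7 9) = [0, 8, 2, 3, 4, 5, 6, 9, 1, 7]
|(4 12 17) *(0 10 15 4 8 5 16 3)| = |(0 10 15 4 12 17 8 5 16 3)| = 10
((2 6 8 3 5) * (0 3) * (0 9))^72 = (0 5 6 9 3 2 8)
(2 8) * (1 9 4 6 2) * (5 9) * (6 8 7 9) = (1 5 6 2 7 9 4 8) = [0, 5, 7, 3, 8, 6, 2, 9, 1, 4]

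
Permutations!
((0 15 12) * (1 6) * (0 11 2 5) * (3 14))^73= ((0 15 12 11 2 5)(1 6)(3 14))^73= (0 15 12 11 2 5)(1 6)(3 14)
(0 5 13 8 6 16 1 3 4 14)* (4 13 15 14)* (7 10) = (0 5 15 14)(1 3 13 8 6 16)(7 10) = [5, 3, 2, 13, 4, 15, 16, 10, 6, 9, 7, 11, 12, 8, 0, 14, 1]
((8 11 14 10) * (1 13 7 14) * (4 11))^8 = ((1 13 7 14 10 8 4 11))^8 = (14)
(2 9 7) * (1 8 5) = (1 8 5)(2 9 7) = [0, 8, 9, 3, 4, 1, 6, 2, 5, 7]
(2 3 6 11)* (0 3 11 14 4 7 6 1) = (0 3 1)(2 11)(4 7 6 14) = [3, 0, 11, 1, 7, 5, 14, 6, 8, 9, 10, 2, 12, 13, 4]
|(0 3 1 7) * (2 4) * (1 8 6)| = 6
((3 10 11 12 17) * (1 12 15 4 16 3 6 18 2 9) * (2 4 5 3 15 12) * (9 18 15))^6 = (18)(3 15 17 11)(5 6 12 10) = ((1 2 18 4 16 9)(3 10 11 12 17 6 15 5))^6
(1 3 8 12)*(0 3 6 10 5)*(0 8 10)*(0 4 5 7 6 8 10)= [3, 8, 2, 0, 5, 10, 4, 6, 12, 9, 7, 11, 1]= (0 3)(1 8 12)(4 5 10 7 6)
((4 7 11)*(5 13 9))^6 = ((4 7 11)(5 13 9))^6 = (13)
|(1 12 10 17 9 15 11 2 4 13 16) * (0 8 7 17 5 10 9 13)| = 26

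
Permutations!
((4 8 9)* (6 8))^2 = ((4 6 8 9))^2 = (4 8)(6 9)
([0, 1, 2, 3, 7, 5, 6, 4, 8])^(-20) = [0, 1, 2, 3, 4, 5, 6, 7, 8]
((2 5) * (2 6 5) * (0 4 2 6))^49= (0 5 6 2 4)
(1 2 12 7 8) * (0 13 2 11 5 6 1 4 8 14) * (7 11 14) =(0 13 2 12 11 5 6 1 14)(4 8) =[13, 14, 12, 3, 8, 6, 1, 7, 4, 9, 10, 5, 11, 2, 0]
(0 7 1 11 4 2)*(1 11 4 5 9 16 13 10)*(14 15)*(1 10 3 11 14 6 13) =(0 7 14 15 6 13 3 11 5 9 16 1 4 2) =[7, 4, 0, 11, 2, 9, 13, 14, 8, 16, 10, 5, 12, 3, 15, 6, 1]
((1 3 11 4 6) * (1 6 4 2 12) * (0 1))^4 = (0 2 3)(1 12 11)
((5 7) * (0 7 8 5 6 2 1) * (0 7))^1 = ((1 7 6 2)(5 8))^1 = (1 7 6 2)(5 8)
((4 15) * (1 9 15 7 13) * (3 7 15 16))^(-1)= (1 13 7 3 16 9)(4 15)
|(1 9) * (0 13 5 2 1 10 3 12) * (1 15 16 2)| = |(0 13 5 1 9 10 3 12)(2 15 16)| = 24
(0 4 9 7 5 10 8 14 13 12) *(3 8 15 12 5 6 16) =(0 4 9 7 6 16 3 8 14 13 5 10 15 12) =[4, 1, 2, 8, 9, 10, 16, 6, 14, 7, 15, 11, 0, 5, 13, 12, 3]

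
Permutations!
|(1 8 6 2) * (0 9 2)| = |(0 9 2 1 8 6)| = 6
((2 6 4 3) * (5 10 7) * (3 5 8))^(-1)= ((2 6 4 5 10 7 8 3))^(-1)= (2 3 8 7 10 5 4 6)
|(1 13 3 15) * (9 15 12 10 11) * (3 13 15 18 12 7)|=|(1 15)(3 7)(9 18 12 10 11)|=10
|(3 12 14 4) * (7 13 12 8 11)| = 8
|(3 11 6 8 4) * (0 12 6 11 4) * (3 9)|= 12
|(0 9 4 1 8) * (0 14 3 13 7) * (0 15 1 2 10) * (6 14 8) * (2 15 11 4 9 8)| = |(0 8 2 10)(1 6 14 3 13 7 11 4 15)| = 36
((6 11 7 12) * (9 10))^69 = (6 11 7 12)(9 10)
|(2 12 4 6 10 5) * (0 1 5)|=8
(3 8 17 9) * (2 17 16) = (2 17 9 3 8 16) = [0, 1, 17, 8, 4, 5, 6, 7, 16, 3, 10, 11, 12, 13, 14, 15, 2, 9]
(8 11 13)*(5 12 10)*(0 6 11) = (0 6 11 13 8)(5 12 10) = [6, 1, 2, 3, 4, 12, 11, 7, 0, 9, 5, 13, 10, 8]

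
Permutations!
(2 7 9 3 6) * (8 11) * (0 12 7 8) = (0 12 7 9 3 6 2 8 11) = [12, 1, 8, 6, 4, 5, 2, 9, 11, 3, 10, 0, 7]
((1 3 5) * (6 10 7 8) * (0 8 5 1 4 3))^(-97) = ((0 8 6 10 7 5 4 3 1))^(-97) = (0 6 7 4 1 8 10 5 3)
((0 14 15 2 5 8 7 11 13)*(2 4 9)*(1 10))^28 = (0 5 14 8 15 7 4 11 9 13 2)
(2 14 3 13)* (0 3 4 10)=[3, 1, 14, 13, 10, 5, 6, 7, 8, 9, 0, 11, 12, 2, 4]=(0 3 13 2 14 4 10)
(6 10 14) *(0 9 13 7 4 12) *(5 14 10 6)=(0 9 13 7 4 12)(5 14)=[9, 1, 2, 3, 12, 14, 6, 4, 8, 13, 10, 11, 0, 7, 5]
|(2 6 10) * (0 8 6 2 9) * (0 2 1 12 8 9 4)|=|(0 9 2 1 12 8 6 10 4)|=9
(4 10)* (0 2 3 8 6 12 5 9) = (0 2 3 8 6 12 5 9)(4 10) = [2, 1, 3, 8, 10, 9, 12, 7, 6, 0, 4, 11, 5]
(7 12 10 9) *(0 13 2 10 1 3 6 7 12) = [13, 3, 10, 6, 4, 5, 7, 0, 8, 12, 9, 11, 1, 2] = (0 13 2 10 9 12 1 3 6 7)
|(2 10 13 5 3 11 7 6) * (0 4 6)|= 10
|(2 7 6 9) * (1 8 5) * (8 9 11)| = 8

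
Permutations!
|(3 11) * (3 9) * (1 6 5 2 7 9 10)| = 9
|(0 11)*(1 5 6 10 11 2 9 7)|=9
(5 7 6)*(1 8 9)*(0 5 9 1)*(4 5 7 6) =[7, 8, 2, 3, 5, 6, 9, 4, 1, 0] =(0 7 4 5 6 9)(1 8)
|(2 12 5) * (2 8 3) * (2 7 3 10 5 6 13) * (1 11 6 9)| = 42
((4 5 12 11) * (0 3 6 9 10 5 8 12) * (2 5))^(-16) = (12)(0 2 9 3 5 10 6)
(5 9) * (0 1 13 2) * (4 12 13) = [1, 4, 0, 3, 12, 9, 6, 7, 8, 5, 10, 11, 13, 2] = (0 1 4 12 13 2)(5 9)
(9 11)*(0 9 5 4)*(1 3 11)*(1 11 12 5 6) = (0 9 11 6 1 3 12 5 4) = [9, 3, 2, 12, 0, 4, 1, 7, 8, 11, 10, 6, 5]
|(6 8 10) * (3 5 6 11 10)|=4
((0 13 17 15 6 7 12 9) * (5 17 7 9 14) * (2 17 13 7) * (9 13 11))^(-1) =(0 9 11 5 14 12 7)(2 13 6 15 17)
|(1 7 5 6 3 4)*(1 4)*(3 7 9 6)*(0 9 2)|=8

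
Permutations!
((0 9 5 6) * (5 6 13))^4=((0 9 6)(5 13))^4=(13)(0 9 6)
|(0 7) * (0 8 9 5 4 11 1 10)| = |(0 7 8 9 5 4 11 1 10)| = 9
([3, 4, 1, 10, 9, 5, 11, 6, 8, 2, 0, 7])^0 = [0, 1, 2, 3, 4, 5, 6, 7, 8, 9, 10, 11]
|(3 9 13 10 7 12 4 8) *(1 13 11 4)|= 5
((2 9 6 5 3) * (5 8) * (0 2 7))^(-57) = (0 7 3 5 8 6 9 2)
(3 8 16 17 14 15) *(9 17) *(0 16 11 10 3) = (0 16 9 17 14 15)(3 8 11 10) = [16, 1, 2, 8, 4, 5, 6, 7, 11, 17, 3, 10, 12, 13, 15, 0, 9, 14]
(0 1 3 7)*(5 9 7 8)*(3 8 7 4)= (0 1 8 5 9 4 3 7)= [1, 8, 2, 7, 3, 9, 6, 0, 5, 4]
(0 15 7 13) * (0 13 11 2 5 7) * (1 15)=(0 1 15)(2 5 7 11)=[1, 15, 5, 3, 4, 7, 6, 11, 8, 9, 10, 2, 12, 13, 14, 0]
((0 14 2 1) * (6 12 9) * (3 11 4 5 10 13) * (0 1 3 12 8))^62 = (0 9 10 11 14 6 13 4 2 8 12 5 3)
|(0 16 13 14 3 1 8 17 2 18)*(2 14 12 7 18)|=|(0 16 13 12 7 18)(1 8 17 14 3)|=30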